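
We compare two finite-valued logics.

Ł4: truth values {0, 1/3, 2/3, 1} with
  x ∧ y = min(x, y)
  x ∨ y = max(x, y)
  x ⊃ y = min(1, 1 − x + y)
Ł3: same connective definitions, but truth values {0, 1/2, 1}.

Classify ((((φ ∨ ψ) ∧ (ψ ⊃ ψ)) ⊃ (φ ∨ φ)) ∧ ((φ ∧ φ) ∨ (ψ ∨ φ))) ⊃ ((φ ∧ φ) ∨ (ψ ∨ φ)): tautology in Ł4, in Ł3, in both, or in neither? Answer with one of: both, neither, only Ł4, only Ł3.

In Ł4: every assignment gives 1 — tautology.
In Ł3: every assignment gives 1 — tautology.

both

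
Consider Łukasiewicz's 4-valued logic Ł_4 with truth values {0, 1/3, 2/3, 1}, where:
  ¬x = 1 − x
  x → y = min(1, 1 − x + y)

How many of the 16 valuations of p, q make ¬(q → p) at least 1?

1

p = 0, q = 0 ↦ 0  <
p = 0, q = 1/3 ↦ 1/3  <
p = 0, q = 2/3 ↦ 2/3  <
p = 0, q = 1 ↦ 1  ≥
p = 1/3, q = 0 ↦ 0  <
p = 1/3, q = 1/3 ↦ 0  <
p = 1/3, q = 2/3 ↦ 1/3  <
p = 1/3, q = 1 ↦ 2/3  <
p = 2/3, q = 0 ↦ 0  <
p = 2/3, q = 1/3 ↦ 0  <
p = 2/3, q = 2/3 ↦ 0  <
p = 2/3, q = 1 ↦ 1/3  <
p = 1, q = 0 ↦ 0  <
p = 1, q = 1/3 ↦ 0  <
p = 1, q = 2/3 ↦ 0  <
p = 1, q = 1 ↦ 0  <
So 1 of the 16 assignments meets the threshold.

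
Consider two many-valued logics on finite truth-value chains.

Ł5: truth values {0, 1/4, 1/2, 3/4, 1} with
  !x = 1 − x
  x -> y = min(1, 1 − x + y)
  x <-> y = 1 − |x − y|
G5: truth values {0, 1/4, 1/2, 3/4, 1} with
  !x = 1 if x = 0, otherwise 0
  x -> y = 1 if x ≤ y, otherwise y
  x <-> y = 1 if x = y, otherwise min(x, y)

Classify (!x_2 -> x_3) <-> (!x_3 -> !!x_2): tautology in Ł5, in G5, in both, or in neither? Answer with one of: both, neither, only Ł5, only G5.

only Ł5

In Ł5: every assignment gives 1 — tautology.
In G5: at x_2 = 0, x_3 = 1/4 the value is 1/4 — not a tautology.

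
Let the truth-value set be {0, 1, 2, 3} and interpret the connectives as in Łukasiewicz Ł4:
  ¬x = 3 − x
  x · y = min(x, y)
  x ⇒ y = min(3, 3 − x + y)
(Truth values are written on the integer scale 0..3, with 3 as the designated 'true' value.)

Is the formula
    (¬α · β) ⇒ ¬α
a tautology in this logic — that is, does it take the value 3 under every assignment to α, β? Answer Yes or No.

α = 0, β = 0 ↦ 3
α = 0, β = 1 ↦ 3
α = 0, β = 2 ↦ 3
α = 0, β = 3 ↦ 3
α = 1, β = 0 ↦ 3
α = 1, β = 1 ↦ 3
α = 1, β = 2 ↦ 3
α = 1, β = 3 ↦ 3
α = 2, β = 0 ↦ 3
α = 2, β = 1 ↦ 3
α = 2, β = 2 ↦ 3
α = 2, β = 3 ↦ 3
α = 3, β = 0 ↦ 3
α = 3, β = 1 ↦ 3
α = 3, β = 2 ↦ 3
α = 3, β = 3 ↦ 3
Every assignment gives a value ≥ 3.

Yes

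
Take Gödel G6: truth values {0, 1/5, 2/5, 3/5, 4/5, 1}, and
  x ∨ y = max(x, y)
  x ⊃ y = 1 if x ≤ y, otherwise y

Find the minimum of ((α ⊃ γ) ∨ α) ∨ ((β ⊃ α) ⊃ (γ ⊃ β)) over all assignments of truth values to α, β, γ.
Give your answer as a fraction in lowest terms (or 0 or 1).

2/5

Take α = 2/5, β = 0, γ = 1/5:
α ⊃ γ = 2/5 ⊃ 1/5 = 1/5
(α ⊃ γ) ∨ α = 1/5 ∨ 2/5 = 2/5
β ⊃ α = 0 ⊃ 2/5 = 1
γ ⊃ β = 1/5 ⊃ 0 = 0
(β ⊃ α) ⊃ (γ ⊃ β) = 1 ⊃ 0 = 0
((α ⊃ γ) ∨ α) ∨ ((β ⊃ α) ⊃ (γ ⊃ β)) = 2/5 ∨ 0 = 2/5
No assignment yields a value below 2/5, so this is the minimum.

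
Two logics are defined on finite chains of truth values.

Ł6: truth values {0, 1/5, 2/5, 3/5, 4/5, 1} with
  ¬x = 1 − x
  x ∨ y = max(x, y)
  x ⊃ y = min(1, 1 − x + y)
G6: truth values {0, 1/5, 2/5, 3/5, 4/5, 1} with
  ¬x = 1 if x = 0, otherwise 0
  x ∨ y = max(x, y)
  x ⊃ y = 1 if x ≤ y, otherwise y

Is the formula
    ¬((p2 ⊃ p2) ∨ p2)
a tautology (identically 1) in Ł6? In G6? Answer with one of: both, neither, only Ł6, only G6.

neither

In Ł6: at p2 = 0 the value is 0 — not a tautology.
In G6: at p2 = 0 the value is 0 — not a tautology.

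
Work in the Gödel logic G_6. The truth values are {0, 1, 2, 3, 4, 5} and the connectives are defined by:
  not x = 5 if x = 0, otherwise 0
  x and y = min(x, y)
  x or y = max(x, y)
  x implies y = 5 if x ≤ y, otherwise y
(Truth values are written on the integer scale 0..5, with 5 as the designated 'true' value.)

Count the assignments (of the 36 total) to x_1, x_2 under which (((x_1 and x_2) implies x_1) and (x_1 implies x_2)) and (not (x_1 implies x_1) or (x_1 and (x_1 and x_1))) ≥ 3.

value 5: 1 assignment (counts)
value 4: 3 assignments (counts)
value 3: 5 assignments (counts)
value 2: 7 assignments
value 1: 9 assignments
value 0: 11 assignments
So 9 of the 36 assignments meet the threshold.

9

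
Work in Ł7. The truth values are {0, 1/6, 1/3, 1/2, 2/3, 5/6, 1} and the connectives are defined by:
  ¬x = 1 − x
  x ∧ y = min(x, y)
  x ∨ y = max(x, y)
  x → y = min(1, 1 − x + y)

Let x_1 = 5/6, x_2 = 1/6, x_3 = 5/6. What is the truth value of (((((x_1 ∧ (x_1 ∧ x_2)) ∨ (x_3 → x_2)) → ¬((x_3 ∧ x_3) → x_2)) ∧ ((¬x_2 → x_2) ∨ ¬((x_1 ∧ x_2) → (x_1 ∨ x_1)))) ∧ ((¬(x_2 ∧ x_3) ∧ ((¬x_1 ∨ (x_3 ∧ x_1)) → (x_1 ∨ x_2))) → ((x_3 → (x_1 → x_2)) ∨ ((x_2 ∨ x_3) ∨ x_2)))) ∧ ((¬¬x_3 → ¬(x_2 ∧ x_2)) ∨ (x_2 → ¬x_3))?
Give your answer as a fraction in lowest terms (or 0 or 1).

x_1 ∧ x_2 = 5/6 ∧ 1/6 = 1/6
x_1 ∧ (x_1 ∧ x_2) = 5/6 ∧ 1/6 = 1/6
x_3 → x_2 = 5/6 → 1/6 = 1/3
(x_1 ∧ (x_1 ∧ x_2)) ∨ (x_3 → x_2) = 1/6 ∨ 1/3 = 1/3
x_3 ∧ x_3 = 5/6 ∧ 5/6 = 5/6
(x_3 ∧ x_3) → x_2 = 5/6 → 1/6 = 1/3
¬((x_3 ∧ x_3) → x_2) = ¬1/3 = 2/3
((x_1 ∧ (x_1 ∧ x_2)) ∨ (x_3 → x_2)) → ¬((x_3 ∧ x_3) → x_2) = 1/3 → 2/3 = 1
¬x_2 = ¬1/6 = 5/6
¬x_2 → x_2 = 5/6 → 1/6 = 1/3
x_1 ∧ x_2 = 5/6 ∧ 1/6 = 1/6
x_1 ∨ x_1 = 5/6 ∨ 5/6 = 5/6
(x_1 ∧ x_2) → (x_1 ∨ x_1) = 1/6 → 5/6 = 1
¬((x_1 ∧ x_2) → (x_1 ∨ x_1)) = ¬1 = 0
(¬x_2 → x_2) ∨ ¬((x_1 ∧ x_2) → (x_1 ∨ x_1)) = 1/3 ∨ 0 = 1/3
(((x_1 ∧ (x_1 ∧ x_2)) ∨ (x_3 → x_2)) → ¬((x_3 ∧ x_3) → x_2)) ∧ ((¬x_2 → x_2) ∨ ¬((x_1 ∧ x_2) → (x_1 ∨ x_1))) = 1 ∧ 1/3 = 1/3
x_2 ∧ x_3 = 1/6 ∧ 5/6 = 1/6
¬(x_2 ∧ x_3) = ¬1/6 = 5/6
¬x_1 = ¬5/6 = 1/6
x_3 ∧ x_1 = 5/6 ∧ 5/6 = 5/6
¬x_1 ∨ (x_3 ∧ x_1) = 1/6 ∨ 5/6 = 5/6
x_1 ∨ x_2 = 5/6 ∨ 1/6 = 5/6
(¬x_1 ∨ (x_3 ∧ x_1)) → (x_1 ∨ x_2) = 5/6 → 5/6 = 1
¬(x_2 ∧ x_3) ∧ ((¬x_1 ∨ (x_3 ∧ x_1)) → (x_1 ∨ x_2)) = 5/6 ∧ 1 = 5/6
x_1 → x_2 = 5/6 → 1/6 = 1/3
x_3 → (x_1 → x_2) = 5/6 → 1/3 = 1/2
x_2 ∨ x_3 = 1/6 ∨ 5/6 = 5/6
(x_2 ∨ x_3) ∨ x_2 = 5/6 ∨ 1/6 = 5/6
(x_3 → (x_1 → x_2)) ∨ ((x_2 ∨ x_3) ∨ x_2) = 1/2 ∨ 5/6 = 5/6
(¬(x_2 ∧ x_3) ∧ ((¬x_1 ∨ (x_3 ∧ x_1)) → (x_1 ∨ x_2))) → ((x_3 → (x_1 → x_2)) ∨ ((x_2 ∨ x_3) ∨ x_2)) = 5/6 → 5/6 = 1
((((x_1 ∧ (x_1 ∧ x_2)) ∨ (x_3 → x_2)) → ¬((x_3 ∧ x_3) → x_2)) ∧ ((¬x_2 → x_2) ∨ ¬((x_1 ∧ x_2) → (x_1 ∨ x_1)))) ∧ ((¬(x_2 ∧ x_3) ∧ ((¬x_1 ∨ (x_3 ∧ x_1)) → (x_1 ∨ x_2))) → ((x_3 → (x_1 → x_2)) ∨ ((x_2 ∨ x_3) ∨ x_2))) = 1/3 ∧ 1 = 1/3
¬x_3 = ¬5/6 = 1/6
¬¬x_3 = ¬1/6 = 5/6
x_2 ∧ x_2 = 1/6 ∧ 1/6 = 1/6
¬(x_2 ∧ x_2) = ¬1/6 = 5/6
¬¬x_3 → ¬(x_2 ∧ x_2) = 5/6 → 5/6 = 1
¬x_3 = ¬5/6 = 1/6
x_2 → ¬x_3 = 1/6 → 1/6 = 1
(¬¬x_3 → ¬(x_2 ∧ x_2)) ∨ (x_2 → ¬x_3) = 1 ∨ 1 = 1
(((((x_1 ∧ (x_1 ∧ x_2)) ∨ (x_3 → x_2)) → ¬((x_3 ∧ x_3) → x_2)) ∧ ((¬x_2 → x_2) ∨ ¬((x_1 ∧ x_2) → (x_1 ∨ x_1)))) ∧ ((¬(x_2 ∧ x_3) ∧ ((¬x_1 ∨ (x_3 ∧ x_1)) → (x_1 ∨ x_2))) → ((x_3 → (x_1 → x_2)) ∨ ((x_2 ∨ x_3) ∨ x_2)))) ∧ ((¬¬x_3 → ¬(x_2 ∧ x_2)) ∨ (x_2 → ¬x_3)) = 1/3 ∧ 1 = 1/3

1/3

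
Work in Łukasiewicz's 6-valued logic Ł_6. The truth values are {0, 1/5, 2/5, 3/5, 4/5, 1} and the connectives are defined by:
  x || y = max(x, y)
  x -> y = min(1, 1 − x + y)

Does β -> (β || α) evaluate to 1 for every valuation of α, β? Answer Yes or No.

Yes

At α = 3/5, β = 1/5, for instance:
β || α = 1/5 || 3/5 = 3/5
β -> (β || α) = 1/5 -> 3/5 = 1
and checking the remaining 35 assignments likewise gives ≥ 1 in every case.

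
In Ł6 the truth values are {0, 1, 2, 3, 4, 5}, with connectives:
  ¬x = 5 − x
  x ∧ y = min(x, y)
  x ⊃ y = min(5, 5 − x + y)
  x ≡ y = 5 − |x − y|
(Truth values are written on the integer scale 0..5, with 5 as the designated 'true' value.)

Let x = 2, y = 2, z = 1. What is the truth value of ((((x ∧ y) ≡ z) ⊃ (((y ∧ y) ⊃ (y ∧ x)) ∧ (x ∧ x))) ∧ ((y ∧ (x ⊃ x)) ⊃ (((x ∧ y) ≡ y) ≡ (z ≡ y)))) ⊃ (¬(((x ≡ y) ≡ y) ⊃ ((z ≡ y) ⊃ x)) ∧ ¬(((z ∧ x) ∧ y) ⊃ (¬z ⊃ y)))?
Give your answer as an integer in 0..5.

x ∧ y = 2 ∧ 2 = 2
(x ∧ y) ≡ z = 2 ≡ 1 = 4
y ∧ y = 2 ∧ 2 = 2
y ∧ x = 2 ∧ 2 = 2
(y ∧ y) ⊃ (y ∧ x) = 2 ⊃ 2 = 5
x ∧ x = 2 ∧ 2 = 2
((y ∧ y) ⊃ (y ∧ x)) ∧ (x ∧ x) = 5 ∧ 2 = 2
((x ∧ y) ≡ z) ⊃ (((y ∧ y) ⊃ (y ∧ x)) ∧ (x ∧ x)) = 4 ⊃ 2 = 3
x ⊃ x = 2 ⊃ 2 = 5
y ∧ (x ⊃ x) = 2 ∧ 5 = 2
x ∧ y = 2 ∧ 2 = 2
(x ∧ y) ≡ y = 2 ≡ 2 = 5
z ≡ y = 1 ≡ 2 = 4
((x ∧ y) ≡ y) ≡ (z ≡ y) = 5 ≡ 4 = 4
(y ∧ (x ⊃ x)) ⊃ (((x ∧ y) ≡ y) ≡ (z ≡ y)) = 2 ⊃ 4 = 5
(((x ∧ y) ≡ z) ⊃ (((y ∧ y) ⊃ (y ∧ x)) ∧ (x ∧ x))) ∧ ((y ∧ (x ⊃ x)) ⊃ (((x ∧ y) ≡ y) ≡ (z ≡ y))) = 3 ∧ 5 = 3
x ≡ y = 2 ≡ 2 = 5
(x ≡ y) ≡ y = 5 ≡ 2 = 2
z ≡ y = 1 ≡ 2 = 4
(z ≡ y) ⊃ x = 4 ⊃ 2 = 3
((x ≡ y) ≡ y) ⊃ ((z ≡ y) ⊃ x) = 2 ⊃ 3 = 5
¬(((x ≡ y) ≡ y) ⊃ ((z ≡ y) ⊃ x)) = ¬5 = 0
z ∧ x = 1 ∧ 2 = 1
(z ∧ x) ∧ y = 1 ∧ 2 = 1
¬z = ¬1 = 4
¬z ⊃ y = 4 ⊃ 2 = 3
((z ∧ x) ∧ y) ⊃ (¬z ⊃ y) = 1 ⊃ 3 = 5
¬(((z ∧ x) ∧ y) ⊃ (¬z ⊃ y)) = ¬5 = 0
¬(((x ≡ y) ≡ y) ⊃ ((z ≡ y) ⊃ x)) ∧ ¬(((z ∧ x) ∧ y) ⊃ (¬z ⊃ y)) = 0 ∧ 0 = 0
((((x ∧ y) ≡ z) ⊃ (((y ∧ y) ⊃ (y ∧ x)) ∧ (x ∧ x))) ∧ ((y ∧ (x ⊃ x)) ⊃ (((x ∧ y) ≡ y) ≡ (z ≡ y)))) ⊃ (¬(((x ≡ y) ≡ y) ⊃ ((z ≡ y) ⊃ x)) ∧ ¬(((z ∧ x) ∧ y) ⊃ (¬z ⊃ y))) = 3 ⊃ 0 = 2

2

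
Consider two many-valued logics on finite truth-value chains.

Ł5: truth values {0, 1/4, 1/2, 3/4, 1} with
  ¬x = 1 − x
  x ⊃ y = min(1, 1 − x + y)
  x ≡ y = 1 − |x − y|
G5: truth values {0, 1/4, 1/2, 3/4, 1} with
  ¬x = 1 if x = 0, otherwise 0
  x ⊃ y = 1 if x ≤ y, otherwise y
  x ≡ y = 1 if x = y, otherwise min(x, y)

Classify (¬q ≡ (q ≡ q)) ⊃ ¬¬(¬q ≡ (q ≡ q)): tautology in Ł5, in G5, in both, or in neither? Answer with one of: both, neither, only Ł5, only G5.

In Ł5: every assignment gives 1 — tautology.
In G5: every assignment gives 1 — tautology.

both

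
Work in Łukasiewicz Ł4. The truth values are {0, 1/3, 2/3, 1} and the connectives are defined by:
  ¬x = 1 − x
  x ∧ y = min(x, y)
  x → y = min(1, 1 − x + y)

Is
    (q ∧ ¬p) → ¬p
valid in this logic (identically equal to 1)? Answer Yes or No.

p = 0, q = 0 ↦ 1
p = 0, q = 1/3 ↦ 1
p = 0, q = 2/3 ↦ 1
p = 0, q = 1 ↦ 1
p = 1/3, q = 0 ↦ 1
p = 1/3, q = 1/3 ↦ 1
p = 1/3, q = 2/3 ↦ 1
p = 1/3, q = 1 ↦ 1
p = 2/3, q = 0 ↦ 1
p = 2/3, q = 1/3 ↦ 1
p = 2/3, q = 2/3 ↦ 1
p = 2/3, q = 1 ↦ 1
p = 1, q = 0 ↦ 1
p = 1, q = 1/3 ↦ 1
p = 1, q = 2/3 ↦ 1
p = 1, q = 1 ↦ 1
Every assignment gives a value ≥ 1.

Yes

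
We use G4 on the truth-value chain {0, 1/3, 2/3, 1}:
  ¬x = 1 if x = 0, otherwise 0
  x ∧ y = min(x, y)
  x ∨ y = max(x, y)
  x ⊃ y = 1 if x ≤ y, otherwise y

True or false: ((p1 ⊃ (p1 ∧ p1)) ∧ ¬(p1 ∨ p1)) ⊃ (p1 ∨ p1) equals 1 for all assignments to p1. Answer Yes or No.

Counterexample: take p1 = 0.
p1 ∧ p1 = 0 ∧ 0 = 0
p1 ⊃ (p1 ∧ p1) = 0 ⊃ 0 = 1
p1 ∨ p1 = 0 ∨ 0 = 0
¬(p1 ∨ p1) = ¬0 = 1
(p1 ⊃ (p1 ∧ p1)) ∧ ¬(p1 ∨ p1) = 1 ∧ 1 = 1
p1 ∨ p1 = 0 ∨ 0 = 0
((p1 ⊃ (p1 ∧ p1)) ∧ ¬(p1 ∨ p1)) ⊃ (p1 ∨ p1) = 1 ⊃ 0 = 0
This gives 0 ≠ 1.

No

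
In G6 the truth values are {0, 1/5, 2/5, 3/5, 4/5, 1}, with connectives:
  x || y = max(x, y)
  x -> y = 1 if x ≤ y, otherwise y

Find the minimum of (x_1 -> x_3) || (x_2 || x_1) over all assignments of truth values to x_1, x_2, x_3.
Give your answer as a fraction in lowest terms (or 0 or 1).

1/5

Take x_1 = 1/5, x_2 = 0, x_3 = 0:
x_1 -> x_3 = 1/5 -> 0 = 0
x_2 || x_1 = 0 || 1/5 = 1/5
(x_1 -> x_3) || (x_2 || x_1) = 0 || 1/5 = 1/5
No assignment yields a value below 1/5, so this is the minimum.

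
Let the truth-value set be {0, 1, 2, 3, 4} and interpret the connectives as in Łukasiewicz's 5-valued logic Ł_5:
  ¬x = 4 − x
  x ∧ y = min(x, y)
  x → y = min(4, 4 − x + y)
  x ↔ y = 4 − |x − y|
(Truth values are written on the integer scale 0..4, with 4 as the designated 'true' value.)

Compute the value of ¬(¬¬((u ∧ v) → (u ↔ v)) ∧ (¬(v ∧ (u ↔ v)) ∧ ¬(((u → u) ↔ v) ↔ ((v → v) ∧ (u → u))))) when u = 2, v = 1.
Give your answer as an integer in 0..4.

u ∧ v = 2 ∧ 1 = 1
u ↔ v = 2 ↔ 1 = 3
(u ∧ v) → (u ↔ v) = 1 → 3 = 4
¬((u ∧ v) → (u ↔ v)) = ¬4 = 0
¬¬((u ∧ v) → (u ↔ v)) = ¬0 = 4
u ↔ v = 2 ↔ 1 = 3
v ∧ (u ↔ v) = 1 ∧ 3 = 1
¬(v ∧ (u ↔ v)) = ¬1 = 3
u → u = 2 → 2 = 4
(u → u) ↔ v = 4 ↔ 1 = 1
v → v = 1 → 1 = 4
u → u = 2 → 2 = 4
(v → v) ∧ (u → u) = 4 ∧ 4 = 4
((u → u) ↔ v) ↔ ((v → v) ∧ (u → u)) = 1 ↔ 4 = 1
¬(((u → u) ↔ v) ↔ ((v → v) ∧ (u → u))) = ¬1 = 3
¬(v ∧ (u ↔ v)) ∧ ¬(((u → u) ↔ v) ↔ ((v → v) ∧ (u → u))) = 3 ∧ 3 = 3
¬¬((u ∧ v) → (u ↔ v)) ∧ (¬(v ∧ (u ↔ v)) ∧ ¬(((u → u) ↔ v) ↔ ((v → v) ∧ (u → u)))) = 4 ∧ 3 = 3
¬(¬¬((u ∧ v) → (u ↔ v)) ∧ (¬(v ∧ (u ↔ v)) ∧ ¬(((u → u) ↔ v) ↔ ((v → v) ∧ (u → u))))) = ¬3 = 1

1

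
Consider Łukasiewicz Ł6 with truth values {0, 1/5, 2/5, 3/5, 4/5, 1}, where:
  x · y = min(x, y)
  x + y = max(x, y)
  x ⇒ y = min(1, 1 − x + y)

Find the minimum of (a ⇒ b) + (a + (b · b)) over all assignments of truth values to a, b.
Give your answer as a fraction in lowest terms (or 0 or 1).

3/5

Take a = 2/5, b = 0:
a ⇒ b = 2/5 ⇒ 0 = 3/5
b · b = 0 · 0 = 0
a + (b · b) = 2/5 + 0 = 2/5
(a ⇒ b) + (a + (b · b)) = 3/5 + 2/5 = 3/5
No assignment yields a value below 3/5, so this is the minimum.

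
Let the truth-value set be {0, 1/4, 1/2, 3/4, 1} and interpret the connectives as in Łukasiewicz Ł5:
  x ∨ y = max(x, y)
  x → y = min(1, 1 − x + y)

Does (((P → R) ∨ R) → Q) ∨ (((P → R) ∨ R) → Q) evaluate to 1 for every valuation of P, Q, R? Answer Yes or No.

No

Counterexample: take P = 0, Q = 0, R = 0.
P → R = 0 → 0 = 1
(P → R) ∨ R = 1 ∨ 0 = 1
((P → R) ∨ R) → Q = 1 → 0 = 0
P → R = 0 → 0 = 1
(P → R) ∨ R = 1 ∨ 0 = 1
((P → R) ∨ R) → Q = 1 → 0 = 0
(((P → R) ∨ R) → Q) ∨ (((P → R) ∨ R) → Q) = 0 ∨ 0 = 0
This gives 0 ≠ 1.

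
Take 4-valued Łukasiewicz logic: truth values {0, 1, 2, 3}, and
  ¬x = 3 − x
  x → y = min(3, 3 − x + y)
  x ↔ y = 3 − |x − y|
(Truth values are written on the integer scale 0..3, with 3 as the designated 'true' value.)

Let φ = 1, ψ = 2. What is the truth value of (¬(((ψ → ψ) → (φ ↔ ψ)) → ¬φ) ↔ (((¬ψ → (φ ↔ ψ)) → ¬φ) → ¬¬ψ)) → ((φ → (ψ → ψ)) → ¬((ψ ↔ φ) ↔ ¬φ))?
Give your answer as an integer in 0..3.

3

ψ → ψ = 2 → 2 = 3
φ ↔ ψ = 1 ↔ 2 = 2
(ψ → ψ) → (φ ↔ ψ) = 3 → 2 = 2
¬φ = ¬1 = 2
((ψ → ψ) → (φ ↔ ψ)) → ¬φ = 2 → 2 = 3
¬(((ψ → ψ) → (φ ↔ ψ)) → ¬φ) = ¬3 = 0
¬ψ = ¬2 = 1
φ ↔ ψ = 1 ↔ 2 = 2
¬ψ → (φ ↔ ψ) = 1 → 2 = 3
¬φ = ¬1 = 2
(¬ψ → (φ ↔ ψ)) → ¬φ = 3 → 2 = 2
¬ψ = ¬2 = 1
¬¬ψ = ¬1 = 2
((¬ψ → (φ ↔ ψ)) → ¬φ) → ¬¬ψ = 2 → 2 = 3
¬(((ψ → ψ) → (φ ↔ ψ)) → ¬φ) ↔ (((¬ψ → (φ ↔ ψ)) → ¬φ) → ¬¬ψ) = 0 ↔ 3 = 0
ψ → ψ = 2 → 2 = 3
φ → (ψ → ψ) = 1 → 3 = 3
ψ ↔ φ = 2 ↔ 1 = 2
¬φ = ¬1 = 2
(ψ ↔ φ) ↔ ¬φ = 2 ↔ 2 = 3
¬((ψ ↔ φ) ↔ ¬φ) = ¬3 = 0
(φ → (ψ → ψ)) → ¬((ψ ↔ φ) ↔ ¬φ) = 3 → 0 = 0
(¬(((ψ → ψ) → (φ ↔ ψ)) → ¬φ) ↔ (((¬ψ → (φ ↔ ψ)) → ¬φ) → ¬¬ψ)) → ((φ → (ψ → ψ)) → ¬((ψ ↔ φ) ↔ ¬φ)) = 0 → 0 = 3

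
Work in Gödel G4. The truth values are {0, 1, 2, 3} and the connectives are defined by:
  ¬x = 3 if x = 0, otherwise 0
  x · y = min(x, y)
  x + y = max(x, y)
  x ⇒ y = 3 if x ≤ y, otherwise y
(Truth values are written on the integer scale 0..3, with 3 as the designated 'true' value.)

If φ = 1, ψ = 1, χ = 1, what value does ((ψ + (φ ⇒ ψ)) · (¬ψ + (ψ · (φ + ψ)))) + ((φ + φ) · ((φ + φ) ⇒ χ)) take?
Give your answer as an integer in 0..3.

1

φ ⇒ ψ = 1 ⇒ 1 = 3
ψ + (φ ⇒ ψ) = 1 + 3 = 3
¬ψ = ¬1 = 0
φ + ψ = 1 + 1 = 1
ψ · (φ + ψ) = 1 · 1 = 1
¬ψ + (ψ · (φ + ψ)) = 0 + 1 = 1
(ψ + (φ ⇒ ψ)) · (¬ψ + (ψ · (φ + ψ))) = 3 · 1 = 1
φ + φ = 1 + 1 = 1
φ + φ = 1 + 1 = 1
(φ + φ) ⇒ χ = 1 ⇒ 1 = 3
(φ + φ) · ((φ + φ) ⇒ χ) = 1 · 3 = 1
((ψ + (φ ⇒ ψ)) · (¬ψ + (ψ · (φ + ψ)))) + ((φ + φ) · ((φ + φ) ⇒ χ)) = 1 + 1 = 1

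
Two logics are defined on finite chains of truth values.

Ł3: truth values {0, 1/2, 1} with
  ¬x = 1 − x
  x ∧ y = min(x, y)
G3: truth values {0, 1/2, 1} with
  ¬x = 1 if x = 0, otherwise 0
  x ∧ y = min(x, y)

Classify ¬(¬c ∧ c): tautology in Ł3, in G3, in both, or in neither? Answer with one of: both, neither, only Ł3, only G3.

In Ł3: at c = 1/2 the value is 1/2 — not a tautology.
In G3: every assignment gives 1 — tautology.

only G3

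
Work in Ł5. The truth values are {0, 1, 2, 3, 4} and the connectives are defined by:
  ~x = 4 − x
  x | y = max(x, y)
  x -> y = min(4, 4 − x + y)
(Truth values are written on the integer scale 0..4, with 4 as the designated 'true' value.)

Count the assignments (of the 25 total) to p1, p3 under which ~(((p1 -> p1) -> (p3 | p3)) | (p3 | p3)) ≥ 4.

value 4: 5 assignments (counts)
value 3: 5 assignments
value 2: 5 assignments
value 1: 5 assignments
value 0: 5 assignments
So 5 of the 25 assignments meet the threshold.

5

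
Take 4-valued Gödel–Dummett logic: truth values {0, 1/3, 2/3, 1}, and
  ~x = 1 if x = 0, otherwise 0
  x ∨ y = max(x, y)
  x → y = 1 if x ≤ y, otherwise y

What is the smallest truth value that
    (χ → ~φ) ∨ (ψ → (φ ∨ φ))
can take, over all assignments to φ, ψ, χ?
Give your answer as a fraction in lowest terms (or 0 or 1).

Take φ = 1/3, ψ = 2/3, χ = 1/3:
~φ = ~1/3 = 0
χ → ~φ = 1/3 → 0 = 0
φ ∨ φ = 1/3 ∨ 1/3 = 1/3
ψ → (φ ∨ φ) = 2/3 → 1/3 = 1/3
(χ → ~φ) ∨ (ψ → (φ ∨ φ)) = 0 ∨ 1/3 = 1/3
No assignment yields a value below 1/3, so this is the minimum.

1/3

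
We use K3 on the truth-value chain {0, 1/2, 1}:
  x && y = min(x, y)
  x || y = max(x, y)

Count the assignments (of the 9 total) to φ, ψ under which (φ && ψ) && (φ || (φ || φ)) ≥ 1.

φ = 0, ψ = 0 ↦ 0  <
φ = 0, ψ = 1/2 ↦ 0  <
φ = 0, ψ = 1 ↦ 0  <
φ = 1/2, ψ = 0 ↦ 0  <
φ = 1/2, ψ = 1/2 ↦ 1/2  <
φ = 1/2, ψ = 1 ↦ 1/2  <
φ = 1, ψ = 0 ↦ 0  <
φ = 1, ψ = 1/2 ↦ 1/2  <
φ = 1, ψ = 1 ↦ 1  ≥
So 1 of the 9 assignments meets the threshold.

1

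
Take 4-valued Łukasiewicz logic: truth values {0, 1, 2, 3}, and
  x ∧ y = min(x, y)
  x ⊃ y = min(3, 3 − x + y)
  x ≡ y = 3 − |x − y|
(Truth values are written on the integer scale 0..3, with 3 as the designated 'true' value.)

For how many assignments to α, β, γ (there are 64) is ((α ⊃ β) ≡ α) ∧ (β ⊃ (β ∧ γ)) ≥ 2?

value 3: 4 assignments (counts)
value 2: 18 assignments (counts)
value 1: 19 assignments
value 0: 23 assignments
So 22 of the 64 assignments meet the threshold.

22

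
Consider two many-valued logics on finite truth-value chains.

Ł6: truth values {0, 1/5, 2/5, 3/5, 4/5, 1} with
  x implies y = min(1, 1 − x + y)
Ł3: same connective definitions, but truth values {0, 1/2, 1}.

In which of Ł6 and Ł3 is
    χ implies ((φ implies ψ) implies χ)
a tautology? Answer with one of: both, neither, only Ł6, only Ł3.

In Ł6: every assignment gives 1 — tautology.
In Ł3: every assignment gives 1 — tautology.

both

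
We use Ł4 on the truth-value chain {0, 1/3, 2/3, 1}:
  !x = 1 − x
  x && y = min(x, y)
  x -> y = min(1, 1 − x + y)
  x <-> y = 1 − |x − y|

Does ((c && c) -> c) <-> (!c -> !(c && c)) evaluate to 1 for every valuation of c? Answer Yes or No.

c = 0 ↦ 1
c = 1/3 ↦ 1
c = 2/3 ↦ 1
c = 1 ↦ 1
Every assignment gives a value ≥ 1.

Yes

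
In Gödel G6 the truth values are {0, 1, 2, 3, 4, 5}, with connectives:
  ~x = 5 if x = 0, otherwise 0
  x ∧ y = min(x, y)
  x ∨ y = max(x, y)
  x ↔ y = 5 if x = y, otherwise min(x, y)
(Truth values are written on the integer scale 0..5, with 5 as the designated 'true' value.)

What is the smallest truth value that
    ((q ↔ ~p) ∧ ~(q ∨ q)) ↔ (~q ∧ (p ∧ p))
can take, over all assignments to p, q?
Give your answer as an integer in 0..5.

1

Take p = 1, q = 0:
~p = ~1 = 0
q ↔ ~p = 0 ↔ 0 = 5
q ∨ q = 0 ∨ 0 = 0
~(q ∨ q) = ~0 = 5
(q ↔ ~p) ∧ ~(q ∨ q) = 5 ∧ 5 = 5
~q = ~0 = 5
p ∧ p = 1 ∧ 1 = 1
~q ∧ (p ∧ p) = 5 ∧ 1 = 1
((q ↔ ~p) ∧ ~(q ∨ q)) ↔ (~q ∧ (p ∧ p)) = 5 ↔ 1 = 1
No assignment yields a value below 1, so this is the minimum.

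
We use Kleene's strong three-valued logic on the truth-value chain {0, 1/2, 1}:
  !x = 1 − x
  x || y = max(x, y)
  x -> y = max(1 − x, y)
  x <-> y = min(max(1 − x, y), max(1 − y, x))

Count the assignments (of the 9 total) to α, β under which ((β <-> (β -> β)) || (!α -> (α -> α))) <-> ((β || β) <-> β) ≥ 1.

5

α = 0, β = 0 ↦ 1  ≥
α = 0, β = 1/2 ↦ 1/2  <
α = 0, β = 1 ↦ 1  ≥
α = 1/2, β = 0 ↦ 1/2  <
α = 1/2, β = 1/2 ↦ 1/2  <
α = 1/2, β = 1 ↦ 1  ≥
α = 1, β = 0 ↦ 1  ≥
α = 1, β = 1/2 ↦ 1/2  <
α = 1, β = 1 ↦ 1  ≥
So 5 of the 9 assignments meet the threshold.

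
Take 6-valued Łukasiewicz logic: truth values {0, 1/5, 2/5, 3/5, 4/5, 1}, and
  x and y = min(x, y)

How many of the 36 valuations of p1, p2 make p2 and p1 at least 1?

1

value 1: 1 assignment (counts)
value 4/5: 3 assignments
value 3/5: 5 assignments
value 2/5: 7 assignments
value 1/5: 9 assignments
value 0: 11 assignments
So 1 of the 36 assignments meets the threshold.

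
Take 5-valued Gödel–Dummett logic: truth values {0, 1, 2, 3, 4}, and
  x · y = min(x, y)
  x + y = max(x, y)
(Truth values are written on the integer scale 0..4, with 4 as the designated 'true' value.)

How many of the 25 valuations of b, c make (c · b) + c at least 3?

10

value 4: 5 assignments (counts)
value 3: 5 assignments (counts)
value 2: 5 assignments
value 1: 5 assignments
value 0: 5 assignments
So 10 of the 25 assignments meet the threshold.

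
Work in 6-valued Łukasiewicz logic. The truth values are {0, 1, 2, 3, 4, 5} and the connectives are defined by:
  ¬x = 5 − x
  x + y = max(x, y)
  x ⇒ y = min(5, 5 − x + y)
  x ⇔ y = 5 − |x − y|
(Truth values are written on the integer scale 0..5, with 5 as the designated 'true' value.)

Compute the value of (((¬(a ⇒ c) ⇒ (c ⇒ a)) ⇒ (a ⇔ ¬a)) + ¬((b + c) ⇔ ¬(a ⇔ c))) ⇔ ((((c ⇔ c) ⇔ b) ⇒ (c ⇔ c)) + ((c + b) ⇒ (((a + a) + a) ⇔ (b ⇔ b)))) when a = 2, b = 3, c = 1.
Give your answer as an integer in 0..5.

4

a ⇒ c = 2 ⇒ 1 = 4
¬(a ⇒ c) = ¬4 = 1
c ⇒ a = 1 ⇒ 2 = 5
¬(a ⇒ c) ⇒ (c ⇒ a) = 1 ⇒ 5 = 5
¬a = ¬2 = 3
a ⇔ ¬a = 2 ⇔ 3 = 4
(¬(a ⇒ c) ⇒ (c ⇒ a)) ⇒ (a ⇔ ¬a) = 5 ⇒ 4 = 4
b + c = 3 + 1 = 3
a ⇔ c = 2 ⇔ 1 = 4
¬(a ⇔ c) = ¬4 = 1
(b + c) ⇔ ¬(a ⇔ c) = 3 ⇔ 1 = 3
¬((b + c) ⇔ ¬(a ⇔ c)) = ¬3 = 2
((¬(a ⇒ c) ⇒ (c ⇒ a)) ⇒ (a ⇔ ¬a)) + ¬((b + c) ⇔ ¬(a ⇔ c)) = 4 + 2 = 4
c ⇔ c = 1 ⇔ 1 = 5
(c ⇔ c) ⇔ b = 5 ⇔ 3 = 3
c ⇔ c = 1 ⇔ 1 = 5
((c ⇔ c) ⇔ b) ⇒ (c ⇔ c) = 3 ⇒ 5 = 5
c + b = 1 + 3 = 3
a + a = 2 + 2 = 2
(a + a) + a = 2 + 2 = 2
b ⇔ b = 3 ⇔ 3 = 5
((a + a) + a) ⇔ (b ⇔ b) = 2 ⇔ 5 = 2
(c + b) ⇒ (((a + a) + a) ⇔ (b ⇔ b)) = 3 ⇒ 2 = 4
(((c ⇔ c) ⇔ b) ⇒ (c ⇔ c)) + ((c + b) ⇒ (((a + a) + a) ⇔ (b ⇔ b))) = 5 + 4 = 5
(((¬(a ⇒ c) ⇒ (c ⇒ a)) ⇒ (a ⇔ ¬a)) + ¬((b + c) ⇔ ¬(a ⇔ c))) ⇔ ((((c ⇔ c) ⇔ b) ⇒ (c ⇔ c)) + ((c + b) ⇒ (((a + a) + a) ⇔ (b ⇔ b)))) = 4 ⇔ 5 = 4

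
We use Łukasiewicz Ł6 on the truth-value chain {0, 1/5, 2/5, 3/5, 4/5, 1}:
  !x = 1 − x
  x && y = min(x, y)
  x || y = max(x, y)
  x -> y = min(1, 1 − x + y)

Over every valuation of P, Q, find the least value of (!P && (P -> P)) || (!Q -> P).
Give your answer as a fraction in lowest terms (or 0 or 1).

Take P = 2/5, Q = 0:
!P = !2/5 = 3/5
P -> P = 2/5 -> 2/5 = 1
!P && (P -> P) = 3/5 && 1 = 3/5
!Q = !0 = 1
!Q -> P = 1 -> 2/5 = 2/5
(!P && (P -> P)) || (!Q -> P) = 3/5 || 2/5 = 3/5
No assignment yields a value below 3/5, so this is the minimum.

3/5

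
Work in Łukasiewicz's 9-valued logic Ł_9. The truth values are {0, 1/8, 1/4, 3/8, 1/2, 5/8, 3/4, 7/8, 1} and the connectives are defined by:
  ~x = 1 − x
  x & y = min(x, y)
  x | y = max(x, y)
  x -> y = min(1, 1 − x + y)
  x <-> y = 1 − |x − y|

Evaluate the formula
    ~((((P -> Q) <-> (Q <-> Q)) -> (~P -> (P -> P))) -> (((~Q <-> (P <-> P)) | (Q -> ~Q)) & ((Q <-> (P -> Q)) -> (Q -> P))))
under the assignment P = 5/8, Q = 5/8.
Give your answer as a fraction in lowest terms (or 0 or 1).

P -> Q = 5/8 -> 5/8 = 1
Q <-> Q = 5/8 <-> 5/8 = 1
(P -> Q) <-> (Q <-> Q) = 1 <-> 1 = 1
~P = ~5/8 = 3/8
P -> P = 5/8 -> 5/8 = 1
~P -> (P -> P) = 3/8 -> 1 = 1
((P -> Q) <-> (Q <-> Q)) -> (~P -> (P -> P)) = 1 -> 1 = 1
~Q = ~5/8 = 3/8
P <-> P = 5/8 <-> 5/8 = 1
~Q <-> (P <-> P) = 3/8 <-> 1 = 3/8
~Q = ~5/8 = 3/8
Q -> ~Q = 5/8 -> 3/8 = 3/4
(~Q <-> (P <-> P)) | (Q -> ~Q) = 3/8 | 3/4 = 3/4
P -> Q = 5/8 -> 5/8 = 1
Q <-> (P -> Q) = 5/8 <-> 1 = 5/8
Q -> P = 5/8 -> 5/8 = 1
(Q <-> (P -> Q)) -> (Q -> P) = 5/8 -> 1 = 1
((~Q <-> (P <-> P)) | (Q -> ~Q)) & ((Q <-> (P -> Q)) -> (Q -> P)) = 3/4 & 1 = 3/4
(((P -> Q) <-> (Q <-> Q)) -> (~P -> (P -> P))) -> (((~Q <-> (P <-> P)) | (Q -> ~Q)) & ((Q <-> (P -> Q)) -> (Q -> P))) = 1 -> 3/4 = 3/4
~((((P -> Q) <-> (Q <-> Q)) -> (~P -> (P -> P))) -> (((~Q <-> (P <-> P)) | (Q -> ~Q)) & ((Q <-> (P -> Q)) -> (Q -> P)))) = ~3/4 = 1/4

1/4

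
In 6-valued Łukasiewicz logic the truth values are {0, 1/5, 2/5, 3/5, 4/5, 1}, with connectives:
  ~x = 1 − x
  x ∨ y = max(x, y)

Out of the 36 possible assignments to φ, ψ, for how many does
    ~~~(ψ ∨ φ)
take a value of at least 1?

value 1: 1 assignment (counts)
value 4/5: 3 assignments
value 3/5: 5 assignments
value 2/5: 7 assignments
value 1/5: 9 assignments
value 0: 11 assignments
So 1 of the 36 assignments meets the threshold.

1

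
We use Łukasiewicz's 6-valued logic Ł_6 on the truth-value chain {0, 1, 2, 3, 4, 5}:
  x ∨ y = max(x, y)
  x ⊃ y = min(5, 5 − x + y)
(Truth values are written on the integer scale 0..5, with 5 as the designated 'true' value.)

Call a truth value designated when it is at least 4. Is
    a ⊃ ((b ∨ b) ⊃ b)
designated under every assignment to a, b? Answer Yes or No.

Yes

At a = 3, b = 4, for instance:
b ∨ b = 4 ∨ 4 = 4
(b ∨ b) ⊃ b = 4 ⊃ 4 = 5
a ⊃ ((b ∨ b) ⊃ b) = 3 ⊃ 5 = 5
and checking the remaining 35 assignments likewise gives ≥ 4 in every case.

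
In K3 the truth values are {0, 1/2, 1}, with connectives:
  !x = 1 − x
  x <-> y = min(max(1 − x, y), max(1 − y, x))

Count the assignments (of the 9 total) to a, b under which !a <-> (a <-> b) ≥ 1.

2

a = 0, b = 0 ↦ 1  ≥
a = 0, b = 1/2 ↦ 1/2  <
a = 0, b = 1 ↦ 0  <
a = 1/2, b = 0 ↦ 1/2  <
a = 1/2, b = 1/2 ↦ 1/2  <
a = 1/2, b = 1 ↦ 1/2  <
a = 1, b = 0 ↦ 1  ≥
a = 1, b = 1/2 ↦ 1/2  <
a = 1, b = 1 ↦ 0  <
So 2 of the 9 assignments meet the threshold.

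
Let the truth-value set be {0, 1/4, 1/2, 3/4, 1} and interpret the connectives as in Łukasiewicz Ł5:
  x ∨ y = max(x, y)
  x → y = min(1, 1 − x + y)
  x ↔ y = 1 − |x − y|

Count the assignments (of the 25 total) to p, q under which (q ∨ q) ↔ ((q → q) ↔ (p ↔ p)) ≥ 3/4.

10

value 1: 5 assignments (counts)
value 3/4: 5 assignments (counts)
value 1/2: 5 assignments
value 1/4: 5 assignments
value 0: 5 assignments
So 10 of the 25 assignments meet the threshold.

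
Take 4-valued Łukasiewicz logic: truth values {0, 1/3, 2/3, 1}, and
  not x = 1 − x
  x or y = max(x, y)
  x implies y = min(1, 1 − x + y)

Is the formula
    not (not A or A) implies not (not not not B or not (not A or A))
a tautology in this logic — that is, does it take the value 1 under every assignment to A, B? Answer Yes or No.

No

Counterexample: take A = 1/3, B = 0.
not A = not 1/3 = 2/3
not A or A = 2/3 or 1/3 = 2/3
not (not A or A) = not 2/3 = 1/3
not B = not 0 = 1
not not B = not 1 = 0
not not not B = not 0 = 1
not not not B or not (not A or A) = 1 or 1/3 = 1
not (not not not B or not (not A or A)) = not 1 = 0
not (not A or A) implies not (not not not B or not (not A or A)) = 1/3 implies 0 = 2/3
This gives 2/3 ≠ 1.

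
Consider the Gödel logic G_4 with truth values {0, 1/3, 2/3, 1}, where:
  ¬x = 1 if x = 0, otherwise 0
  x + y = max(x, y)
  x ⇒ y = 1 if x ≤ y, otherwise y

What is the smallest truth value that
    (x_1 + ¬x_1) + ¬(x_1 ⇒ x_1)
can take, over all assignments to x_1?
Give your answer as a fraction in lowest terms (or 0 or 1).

Take x_1 = 1/3:
¬x_1 = ¬1/3 = 0
x_1 + ¬x_1 = 1/3 + 0 = 1/3
x_1 ⇒ x_1 = 1/3 ⇒ 1/3 = 1
¬(x_1 ⇒ x_1) = ¬1 = 0
(x_1 + ¬x_1) + ¬(x_1 ⇒ x_1) = 1/3 + 0 = 1/3
No assignment yields a value below 1/3, so this is the minimum.

1/3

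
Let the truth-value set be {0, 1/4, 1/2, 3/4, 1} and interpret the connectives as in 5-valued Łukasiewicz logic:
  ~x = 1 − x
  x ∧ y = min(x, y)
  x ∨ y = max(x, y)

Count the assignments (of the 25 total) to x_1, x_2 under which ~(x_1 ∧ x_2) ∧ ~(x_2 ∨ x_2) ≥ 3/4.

10

value 1: 5 assignments (counts)
value 3/4: 5 assignments (counts)
value 1/2: 5 assignments
value 1/4: 5 assignments
value 0: 5 assignments
So 10 of the 25 assignments meet the threshold.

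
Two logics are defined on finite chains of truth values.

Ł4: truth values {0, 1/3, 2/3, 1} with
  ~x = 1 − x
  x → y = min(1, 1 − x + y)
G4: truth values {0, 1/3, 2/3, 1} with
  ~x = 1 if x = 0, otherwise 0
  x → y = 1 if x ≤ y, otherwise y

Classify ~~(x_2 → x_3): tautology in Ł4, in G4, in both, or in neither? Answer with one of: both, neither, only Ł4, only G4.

In Ł4: at x_2 = 1/3, x_3 = 0 the value is 2/3 — not a tautology.
In G4: at x_2 = 1/3, x_3 = 0 the value is 0 — not a tautology.

neither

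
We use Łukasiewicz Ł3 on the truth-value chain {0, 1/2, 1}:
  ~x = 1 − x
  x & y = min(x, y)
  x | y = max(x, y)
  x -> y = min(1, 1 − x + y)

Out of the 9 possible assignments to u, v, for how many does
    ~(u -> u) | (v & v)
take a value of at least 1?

3

u = 0, v = 0 ↦ 0  <
u = 0, v = 1/2 ↦ 1/2  <
u = 0, v = 1 ↦ 1  ≥
u = 1/2, v = 0 ↦ 0  <
u = 1/2, v = 1/2 ↦ 1/2  <
u = 1/2, v = 1 ↦ 1  ≥
u = 1, v = 0 ↦ 0  <
u = 1, v = 1/2 ↦ 1/2  <
u = 1, v = 1 ↦ 1  ≥
So 3 of the 9 assignments meet the threshold.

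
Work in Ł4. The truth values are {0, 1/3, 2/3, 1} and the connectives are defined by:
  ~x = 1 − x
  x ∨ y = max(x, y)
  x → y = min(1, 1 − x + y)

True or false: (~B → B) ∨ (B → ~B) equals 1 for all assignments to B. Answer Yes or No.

B = 0 ↦ 1
B = 1/3 ↦ 1
B = 2/3 ↦ 1
B = 1 ↦ 1
Every assignment gives a value ≥ 1.

Yes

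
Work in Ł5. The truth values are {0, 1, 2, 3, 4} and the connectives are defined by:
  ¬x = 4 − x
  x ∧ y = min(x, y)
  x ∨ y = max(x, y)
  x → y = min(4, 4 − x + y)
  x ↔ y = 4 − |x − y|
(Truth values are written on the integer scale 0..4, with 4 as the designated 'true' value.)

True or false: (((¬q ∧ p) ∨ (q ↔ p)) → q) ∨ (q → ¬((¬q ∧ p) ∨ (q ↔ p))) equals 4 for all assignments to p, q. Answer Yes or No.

No

Counterexample: take p = 1, q = 1.
¬q = ¬1 = 3
¬q ∧ p = 3 ∧ 1 = 1
q ↔ p = 1 ↔ 1 = 4
(¬q ∧ p) ∨ (q ↔ p) = 1 ∨ 4 = 4
((¬q ∧ p) ∨ (q ↔ p)) → q = 4 → 1 = 1
¬q = ¬1 = 3
¬q ∧ p = 3 ∧ 1 = 1
q ↔ p = 1 ↔ 1 = 4
(¬q ∧ p) ∨ (q ↔ p) = 1 ∨ 4 = 4
¬((¬q ∧ p) ∨ (q ↔ p)) = ¬4 = 0
q → ¬((¬q ∧ p) ∨ (q ↔ p)) = 1 → 0 = 3
(((¬q ∧ p) ∨ (q ↔ p)) → q) ∨ (q → ¬((¬q ∧ p) ∨ (q ↔ p))) = 1 ∨ 3 = 3
This gives 3 ≠ 4.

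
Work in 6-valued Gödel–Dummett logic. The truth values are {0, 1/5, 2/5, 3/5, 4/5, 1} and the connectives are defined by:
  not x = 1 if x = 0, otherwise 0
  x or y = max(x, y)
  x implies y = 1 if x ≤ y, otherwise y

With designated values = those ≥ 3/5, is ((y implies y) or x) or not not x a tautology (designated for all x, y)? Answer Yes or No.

Yes

At x = 1, y = 2/5, for instance:
y implies y = 2/5 implies 2/5 = 1
(y implies y) or x = 1 or 1 = 1
not x = not 1 = 0
not not x = not 0 = 1
((y implies y) or x) or not not x = 1 or 1 = 1
and checking the remaining 35 assignments likewise gives ≥ 3/5 in every case.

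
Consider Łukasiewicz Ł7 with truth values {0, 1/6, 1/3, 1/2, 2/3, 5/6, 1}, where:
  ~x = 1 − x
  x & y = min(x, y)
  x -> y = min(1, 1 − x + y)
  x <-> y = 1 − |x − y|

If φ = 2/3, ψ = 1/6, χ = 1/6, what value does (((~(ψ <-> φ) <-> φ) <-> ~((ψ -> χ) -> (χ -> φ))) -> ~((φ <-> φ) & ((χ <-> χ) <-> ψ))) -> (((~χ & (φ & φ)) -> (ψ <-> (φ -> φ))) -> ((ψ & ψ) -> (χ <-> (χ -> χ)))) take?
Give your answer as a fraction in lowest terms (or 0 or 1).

1

ψ <-> φ = 1/6 <-> 2/3 = 1/2
~(ψ <-> φ) = ~1/2 = 1/2
~(ψ <-> φ) <-> φ = 1/2 <-> 2/3 = 5/6
ψ -> χ = 1/6 -> 1/6 = 1
χ -> φ = 1/6 -> 2/3 = 1
(ψ -> χ) -> (χ -> φ) = 1 -> 1 = 1
~((ψ -> χ) -> (χ -> φ)) = ~1 = 0
(~(ψ <-> φ) <-> φ) <-> ~((ψ -> χ) -> (χ -> φ)) = 5/6 <-> 0 = 1/6
φ <-> φ = 2/3 <-> 2/3 = 1
χ <-> χ = 1/6 <-> 1/6 = 1
(χ <-> χ) <-> ψ = 1 <-> 1/6 = 1/6
(φ <-> φ) & ((χ <-> χ) <-> ψ) = 1 & 1/6 = 1/6
~((φ <-> φ) & ((χ <-> χ) <-> ψ)) = ~1/6 = 5/6
((~(ψ <-> φ) <-> φ) <-> ~((ψ -> χ) -> (χ -> φ))) -> ~((φ <-> φ) & ((χ <-> χ) <-> ψ)) = 1/6 -> 5/6 = 1
~χ = ~1/6 = 5/6
φ & φ = 2/3 & 2/3 = 2/3
~χ & (φ & φ) = 5/6 & 2/3 = 2/3
φ -> φ = 2/3 -> 2/3 = 1
ψ <-> (φ -> φ) = 1/6 <-> 1 = 1/6
(~χ & (φ & φ)) -> (ψ <-> (φ -> φ)) = 2/3 -> 1/6 = 1/2
ψ & ψ = 1/6 & 1/6 = 1/6
χ -> χ = 1/6 -> 1/6 = 1
χ <-> (χ -> χ) = 1/6 <-> 1 = 1/6
(ψ & ψ) -> (χ <-> (χ -> χ)) = 1/6 -> 1/6 = 1
((~χ & (φ & φ)) -> (ψ <-> (φ -> φ))) -> ((ψ & ψ) -> (χ <-> (χ -> χ))) = 1/2 -> 1 = 1
(((~(ψ <-> φ) <-> φ) <-> ~((ψ -> χ) -> (χ -> φ))) -> ~((φ <-> φ) & ((χ <-> χ) <-> ψ))) -> (((~χ & (φ & φ)) -> (ψ <-> (φ -> φ))) -> ((ψ & ψ) -> (χ <-> (χ -> χ)))) = 1 -> 1 = 1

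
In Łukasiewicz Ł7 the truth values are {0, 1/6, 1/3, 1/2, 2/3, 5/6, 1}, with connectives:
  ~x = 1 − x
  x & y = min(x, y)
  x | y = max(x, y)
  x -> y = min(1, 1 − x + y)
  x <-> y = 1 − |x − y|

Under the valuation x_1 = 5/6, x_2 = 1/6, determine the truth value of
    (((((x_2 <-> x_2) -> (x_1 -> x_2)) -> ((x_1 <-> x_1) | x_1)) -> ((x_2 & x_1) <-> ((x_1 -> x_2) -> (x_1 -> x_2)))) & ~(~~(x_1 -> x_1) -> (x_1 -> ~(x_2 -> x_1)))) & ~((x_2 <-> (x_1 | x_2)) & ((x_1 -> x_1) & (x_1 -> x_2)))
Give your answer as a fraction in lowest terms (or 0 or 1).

1/6

x_2 <-> x_2 = 1/6 <-> 1/6 = 1
x_1 -> x_2 = 5/6 -> 1/6 = 1/3
(x_2 <-> x_2) -> (x_1 -> x_2) = 1 -> 1/3 = 1/3
x_1 <-> x_1 = 5/6 <-> 5/6 = 1
(x_1 <-> x_1) | x_1 = 1 | 5/6 = 1
((x_2 <-> x_2) -> (x_1 -> x_2)) -> ((x_1 <-> x_1) | x_1) = 1/3 -> 1 = 1
x_2 & x_1 = 1/6 & 5/6 = 1/6
x_1 -> x_2 = 5/6 -> 1/6 = 1/3
x_1 -> x_2 = 5/6 -> 1/6 = 1/3
(x_1 -> x_2) -> (x_1 -> x_2) = 1/3 -> 1/3 = 1
(x_2 & x_1) <-> ((x_1 -> x_2) -> (x_1 -> x_2)) = 1/6 <-> 1 = 1/6
(((x_2 <-> x_2) -> (x_1 -> x_2)) -> ((x_1 <-> x_1) | x_1)) -> ((x_2 & x_1) <-> ((x_1 -> x_2) -> (x_1 -> x_2))) = 1 -> 1/6 = 1/6
x_1 -> x_1 = 5/6 -> 5/6 = 1
~(x_1 -> x_1) = ~1 = 0
~~(x_1 -> x_1) = ~0 = 1
x_2 -> x_1 = 1/6 -> 5/6 = 1
~(x_2 -> x_1) = ~1 = 0
x_1 -> ~(x_2 -> x_1) = 5/6 -> 0 = 1/6
~~(x_1 -> x_1) -> (x_1 -> ~(x_2 -> x_1)) = 1 -> 1/6 = 1/6
~(~~(x_1 -> x_1) -> (x_1 -> ~(x_2 -> x_1))) = ~1/6 = 5/6
((((x_2 <-> x_2) -> (x_1 -> x_2)) -> ((x_1 <-> x_1) | x_1)) -> ((x_2 & x_1) <-> ((x_1 -> x_2) -> (x_1 -> x_2)))) & ~(~~(x_1 -> x_1) -> (x_1 -> ~(x_2 -> x_1))) = 1/6 & 5/6 = 1/6
x_1 | x_2 = 5/6 | 1/6 = 5/6
x_2 <-> (x_1 | x_2) = 1/6 <-> 5/6 = 1/3
x_1 -> x_1 = 5/6 -> 5/6 = 1
x_1 -> x_2 = 5/6 -> 1/6 = 1/3
(x_1 -> x_1) & (x_1 -> x_2) = 1 & 1/3 = 1/3
(x_2 <-> (x_1 | x_2)) & ((x_1 -> x_1) & (x_1 -> x_2)) = 1/3 & 1/3 = 1/3
~((x_2 <-> (x_1 | x_2)) & ((x_1 -> x_1) & (x_1 -> x_2))) = ~1/3 = 2/3
(((((x_2 <-> x_2) -> (x_1 -> x_2)) -> ((x_1 <-> x_1) | x_1)) -> ((x_2 & x_1) <-> ((x_1 -> x_2) -> (x_1 -> x_2)))) & ~(~~(x_1 -> x_1) -> (x_1 -> ~(x_2 -> x_1)))) & ~((x_2 <-> (x_1 | x_2)) & ((x_1 -> x_1) & (x_1 -> x_2))) = 1/6 & 2/3 = 1/6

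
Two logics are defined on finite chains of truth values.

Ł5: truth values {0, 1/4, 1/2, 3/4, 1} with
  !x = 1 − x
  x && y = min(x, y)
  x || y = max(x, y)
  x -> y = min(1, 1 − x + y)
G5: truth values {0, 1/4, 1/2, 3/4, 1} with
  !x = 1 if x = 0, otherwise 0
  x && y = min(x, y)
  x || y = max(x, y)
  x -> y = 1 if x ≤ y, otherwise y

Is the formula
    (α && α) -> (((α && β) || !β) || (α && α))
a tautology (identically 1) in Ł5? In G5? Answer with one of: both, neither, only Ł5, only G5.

In Ł5: every assignment gives 1 — tautology.
In G5: every assignment gives 1 — tautology.

both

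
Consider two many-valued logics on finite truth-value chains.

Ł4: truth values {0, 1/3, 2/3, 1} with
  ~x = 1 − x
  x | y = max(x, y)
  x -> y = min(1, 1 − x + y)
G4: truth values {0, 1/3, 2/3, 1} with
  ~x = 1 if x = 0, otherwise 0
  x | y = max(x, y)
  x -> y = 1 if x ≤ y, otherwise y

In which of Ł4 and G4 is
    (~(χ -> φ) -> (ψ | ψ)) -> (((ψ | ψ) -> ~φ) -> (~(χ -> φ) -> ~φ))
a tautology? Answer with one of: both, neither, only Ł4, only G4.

both

In Ł4: every assignment gives 1 — tautology.
In G4: every assignment gives 1 — tautology.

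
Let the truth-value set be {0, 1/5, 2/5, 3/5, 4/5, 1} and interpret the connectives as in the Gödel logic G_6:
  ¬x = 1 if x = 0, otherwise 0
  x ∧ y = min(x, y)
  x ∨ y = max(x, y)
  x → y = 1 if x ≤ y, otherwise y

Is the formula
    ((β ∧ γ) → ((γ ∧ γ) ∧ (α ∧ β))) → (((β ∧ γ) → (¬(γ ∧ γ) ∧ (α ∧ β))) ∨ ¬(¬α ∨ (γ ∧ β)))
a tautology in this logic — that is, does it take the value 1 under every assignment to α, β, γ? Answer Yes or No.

No

Counterexample: take α = 1/5, β = 1/5, γ = 1/5.
β ∧ γ = 1/5 ∧ 1/5 = 1/5
γ ∧ γ = 1/5 ∧ 1/5 = 1/5
α ∧ β = 1/5 ∧ 1/5 = 1/5
(γ ∧ γ) ∧ (α ∧ β) = 1/5 ∧ 1/5 = 1/5
(β ∧ γ) → ((γ ∧ γ) ∧ (α ∧ β)) = 1/5 → 1/5 = 1
β ∧ γ = 1/5 ∧ 1/5 = 1/5
γ ∧ γ = 1/5 ∧ 1/5 = 1/5
¬(γ ∧ γ) = ¬1/5 = 0
α ∧ β = 1/5 ∧ 1/5 = 1/5
¬(γ ∧ γ) ∧ (α ∧ β) = 0 ∧ 1/5 = 0
(β ∧ γ) → (¬(γ ∧ γ) ∧ (α ∧ β)) = 1/5 → 0 = 0
¬α = ¬1/5 = 0
γ ∧ β = 1/5 ∧ 1/5 = 1/5
¬α ∨ (γ ∧ β) = 0 ∨ 1/5 = 1/5
¬(¬α ∨ (γ ∧ β)) = ¬1/5 = 0
((β ∧ γ) → (¬(γ ∧ γ) ∧ (α ∧ β))) ∨ ¬(¬α ∨ (γ ∧ β)) = 0 ∨ 0 = 0
((β ∧ γ) → ((γ ∧ γ) ∧ (α ∧ β))) → (((β ∧ γ) → (¬(γ ∧ γ) ∧ (α ∧ β))) ∨ ¬(¬α ∨ (γ ∧ β))) = 1 → 0 = 0
This gives 0 ≠ 1.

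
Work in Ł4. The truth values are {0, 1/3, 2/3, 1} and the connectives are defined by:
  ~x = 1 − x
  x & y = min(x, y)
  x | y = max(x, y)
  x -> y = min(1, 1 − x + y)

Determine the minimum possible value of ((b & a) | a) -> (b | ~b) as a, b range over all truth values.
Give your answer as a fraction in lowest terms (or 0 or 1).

2/3

Take a = 1, b = 1/3:
b & a = 1/3 & 1 = 1/3
(b & a) | a = 1/3 | 1 = 1
~b = ~1/3 = 2/3
b | ~b = 1/3 | 2/3 = 2/3
((b & a) | a) -> (b | ~b) = 1 -> 2/3 = 2/3
No assignment yields a value below 2/3, so this is the minimum.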